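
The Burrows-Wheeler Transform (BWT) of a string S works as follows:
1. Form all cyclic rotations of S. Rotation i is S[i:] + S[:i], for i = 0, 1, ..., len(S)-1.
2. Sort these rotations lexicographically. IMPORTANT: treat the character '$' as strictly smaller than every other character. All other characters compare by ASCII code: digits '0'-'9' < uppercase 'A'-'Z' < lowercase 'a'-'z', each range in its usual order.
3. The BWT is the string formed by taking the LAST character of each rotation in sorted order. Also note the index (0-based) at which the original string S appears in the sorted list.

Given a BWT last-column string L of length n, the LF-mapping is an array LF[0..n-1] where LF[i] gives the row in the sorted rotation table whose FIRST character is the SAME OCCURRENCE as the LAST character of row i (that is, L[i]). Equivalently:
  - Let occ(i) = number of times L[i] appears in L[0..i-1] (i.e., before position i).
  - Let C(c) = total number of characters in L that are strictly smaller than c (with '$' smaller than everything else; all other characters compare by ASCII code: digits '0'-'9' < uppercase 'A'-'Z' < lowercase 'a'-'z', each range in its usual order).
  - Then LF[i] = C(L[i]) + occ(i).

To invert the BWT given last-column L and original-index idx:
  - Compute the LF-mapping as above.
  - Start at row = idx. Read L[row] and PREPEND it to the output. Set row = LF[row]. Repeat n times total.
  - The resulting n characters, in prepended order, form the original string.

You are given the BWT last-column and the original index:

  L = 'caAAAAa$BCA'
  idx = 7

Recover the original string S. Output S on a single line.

Answer: CaBaAAAAAc$

Derivation:
LF mapping: 10 8 1 2 3 4 9 0 6 7 5
Walk LF starting at row 7, prepending L[row]:
  step 1: row=7, L[7]='$', prepend. Next row=LF[7]=0
  step 2: row=0, L[0]='c', prepend. Next row=LF[0]=10
  step 3: row=10, L[10]='A', prepend. Next row=LF[10]=5
  step 4: row=5, L[5]='A', prepend. Next row=LF[5]=4
  step 5: row=4, L[4]='A', prepend. Next row=LF[4]=3
  step 6: row=3, L[3]='A', prepend. Next row=LF[3]=2
  step 7: row=2, L[2]='A', prepend. Next row=LF[2]=1
  step 8: row=1, L[1]='a', prepend. Next row=LF[1]=8
  step 9: row=8, L[8]='B', prepend. Next row=LF[8]=6
  step 10: row=6, L[6]='a', prepend. Next row=LF[6]=9
  step 11: row=9, L[9]='C', prepend. Next row=LF[9]=7
Reversed output: CaBaAAAAAc$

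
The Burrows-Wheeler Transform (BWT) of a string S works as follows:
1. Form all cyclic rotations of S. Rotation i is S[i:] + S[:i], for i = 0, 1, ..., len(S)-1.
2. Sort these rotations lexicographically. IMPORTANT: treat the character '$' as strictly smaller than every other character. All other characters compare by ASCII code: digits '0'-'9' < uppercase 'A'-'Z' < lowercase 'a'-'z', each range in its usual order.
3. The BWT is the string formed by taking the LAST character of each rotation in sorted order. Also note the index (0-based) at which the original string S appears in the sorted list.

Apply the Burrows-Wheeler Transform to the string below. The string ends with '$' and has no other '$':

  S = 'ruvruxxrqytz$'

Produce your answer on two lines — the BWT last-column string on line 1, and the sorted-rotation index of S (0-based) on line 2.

Answer: zrx$vyrruxuqt
3

Derivation:
All 13 rotations (rotation i = S[i:]+S[:i]):
  rot[0] = ruvruxxrqytz$
  rot[1] = uvruxxrqytz$r
  rot[2] = vruxxrqytz$ru
  rot[3] = ruxxrqytz$ruv
  rot[4] = uxxrqytz$ruvr
  rot[5] = xxrqytz$ruvru
  rot[6] = xrqytz$ruvrux
  rot[7] = rqytz$ruvruxx
  rot[8] = qytz$ruvruxxr
  rot[9] = ytz$ruvruxxrq
  rot[10] = tz$ruvruxxrqy
  rot[11] = z$ruvruxxrqyt
  rot[12] = $ruvruxxrqytz
Sorted (with $ < everything):
  sorted[0] = $ruvruxxrqytz  (last char: 'z')
  sorted[1] = qytz$ruvruxxr  (last char: 'r')
  sorted[2] = rqytz$ruvruxx  (last char: 'x')
  sorted[3] = ruvruxxrqytz$  (last char: '$')
  sorted[4] = ruxxrqytz$ruv  (last char: 'v')
  sorted[5] = tz$ruvruxxrqy  (last char: 'y')
  sorted[6] = uvruxxrqytz$r  (last char: 'r')
  sorted[7] = uxxrqytz$ruvr  (last char: 'r')
  sorted[8] = vruxxrqytz$ru  (last char: 'u')
  sorted[9] = xrqytz$ruvrux  (last char: 'x')
  sorted[10] = xxrqytz$ruvru  (last char: 'u')
  sorted[11] = ytz$ruvruxxrq  (last char: 'q')
  sorted[12] = z$ruvruxxrqyt  (last char: 't')
Last column: zrx$vyrruxuqt
Original string S is at sorted index 3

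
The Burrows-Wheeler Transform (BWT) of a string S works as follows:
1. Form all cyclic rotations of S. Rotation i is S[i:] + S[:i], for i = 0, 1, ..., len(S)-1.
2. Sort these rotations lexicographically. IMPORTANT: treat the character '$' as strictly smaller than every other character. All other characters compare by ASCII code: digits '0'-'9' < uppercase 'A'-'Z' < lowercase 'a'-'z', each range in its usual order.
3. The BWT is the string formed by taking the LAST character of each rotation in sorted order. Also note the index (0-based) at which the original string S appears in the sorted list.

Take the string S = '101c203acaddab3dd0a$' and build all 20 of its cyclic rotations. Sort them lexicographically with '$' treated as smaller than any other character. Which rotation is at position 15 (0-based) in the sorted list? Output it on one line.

Answer: caddab3dd0a$101c203a

Derivation:
All 20 rotations (rotation i = S[i:]+S[:i]):
  rot[0] = 101c203acaddab3dd0a$
  rot[1] = 01c203acaddab3dd0a$1
  rot[2] = 1c203acaddab3dd0a$10
  rot[3] = c203acaddab3dd0a$101
  rot[4] = 203acaddab3dd0a$101c
  rot[5] = 03acaddab3dd0a$101c2
  rot[6] = 3acaddab3dd0a$101c20
  rot[7] = acaddab3dd0a$101c203
  rot[8] = caddab3dd0a$101c203a
  rot[9] = addab3dd0a$101c203ac
  rot[10] = ddab3dd0a$101c203aca
  rot[11] = dab3dd0a$101c203acad
  rot[12] = ab3dd0a$101c203acadd
  rot[13] = b3dd0a$101c203acadda
  rot[14] = 3dd0a$101c203acaddab
  rot[15] = dd0a$101c203acaddab3
  rot[16] = d0a$101c203acaddab3d
  rot[17] = 0a$101c203acaddab3dd
  rot[18] = a$101c203acaddab3dd0
  rot[19] = $101c203acaddab3dd0a
Sorted (with $ < everything):
  sorted[0] = $101c203acaddab3dd0a
  sorted[1] = 01c203acaddab3dd0a$1
  sorted[2] = 03acaddab3dd0a$101c2
  sorted[3] = 0a$101c203acaddab3dd
  sorted[4] = 101c203acaddab3dd0a$
  sorted[5] = 1c203acaddab3dd0a$10
  sorted[6] = 203acaddab3dd0a$101c
  sorted[7] = 3acaddab3dd0a$101c20
  sorted[8] = 3dd0a$101c203acaddab
  sorted[9] = a$101c203acaddab3dd0
  sorted[10] = ab3dd0a$101c203acadd
  sorted[11] = acaddab3dd0a$101c203
  sorted[12] = addab3dd0a$101c203ac
  sorted[13] = b3dd0a$101c203acadda
  sorted[14] = c203acaddab3dd0a$101
  sorted[15] = caddab3dd0a$101c203a
  sorted[16] = d0a$101c203acaddab3d
  sorted[17] = dab3dd0a$101c203acad
  sorted[18] = dd0a$101c203acaddab3
  sorted[19] = ddab3dd0a$101c203aca
sorted[15] = caddab3dd0a$101c203a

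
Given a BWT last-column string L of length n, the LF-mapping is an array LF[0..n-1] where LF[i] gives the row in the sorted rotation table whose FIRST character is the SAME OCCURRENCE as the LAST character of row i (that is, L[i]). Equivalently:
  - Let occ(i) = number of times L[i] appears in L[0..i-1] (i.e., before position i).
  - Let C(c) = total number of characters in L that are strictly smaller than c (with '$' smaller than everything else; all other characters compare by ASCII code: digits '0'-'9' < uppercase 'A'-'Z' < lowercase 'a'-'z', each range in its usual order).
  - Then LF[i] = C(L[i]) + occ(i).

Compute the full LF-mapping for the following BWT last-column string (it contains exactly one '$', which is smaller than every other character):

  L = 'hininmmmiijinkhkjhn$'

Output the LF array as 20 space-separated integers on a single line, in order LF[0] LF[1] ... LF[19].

Answer: 1 4 16 5 17 13 14 15 6 7 9 8 18 11 2 12 10 3 19 0

Derivation:
Char counts: '$':1, 'h':3, 'i':5, 'j':2, 'k':2, 'm':3, 'n':4
C (first-col start): C('$')=0, C('h')=1, C('i')=4, C('j')=9, C('k')=11, C('m')=13, C('n')=16
L[0]='h': occ=0, LF[0]=C('h')+0=1+0=1
L[1]='i': occ=0, LF[1]=C('i')+0=4+0=4
L[2]='n': occ=0, LF[2]=C('n')+0=16+0=16
L[3]='i': occ=1, LF[3]=C('i')+1=4+1=5
L[4]='n': occ=1, LF[4]=C('n')+1=16+1=17
L[5]='m': occ=0, LF[5]=C('m')+0=13+0=13
L[6]='m': occ=1, LF[6]=C('m')+1=13+1=14
L[7]='m': occ=2, LF[7]=C('m')+2=13+2=15
L[8]='i': occ=2, LF[8]=C('i')+2=4+2=6
L[9]='i': occ=3, LF[9]=C('i')+3=4+3=7
L[10]='j': occ=0, LF[10]=C('j')+0=9+0=9
L[11]='i': occ=4, LF[11]=C('i')+4=4+4=8
L[12]='n': occ=2, LF[12]=C('n')+2=16+2=18
L[13]='k': occ=0, LF[13]=C('k')+0=11+0=11
L[14]='h': occ=1, LF[14]=C('h')+1=1+1=2
L[15]='k': occ=1, LF[15]=C('k')+1=11+1=12
L[16]='j': occ=1, LF[16]=C('j')+1=9+1=10
L[17]='h': occ=2, LF[17]=C('h')+2=1+2=3
L[18]='n': occ=3, LF[18]=C('n')+3=16+3=19
L[19]='$': occ=0, LF[19]=C('$')+0=0+0=0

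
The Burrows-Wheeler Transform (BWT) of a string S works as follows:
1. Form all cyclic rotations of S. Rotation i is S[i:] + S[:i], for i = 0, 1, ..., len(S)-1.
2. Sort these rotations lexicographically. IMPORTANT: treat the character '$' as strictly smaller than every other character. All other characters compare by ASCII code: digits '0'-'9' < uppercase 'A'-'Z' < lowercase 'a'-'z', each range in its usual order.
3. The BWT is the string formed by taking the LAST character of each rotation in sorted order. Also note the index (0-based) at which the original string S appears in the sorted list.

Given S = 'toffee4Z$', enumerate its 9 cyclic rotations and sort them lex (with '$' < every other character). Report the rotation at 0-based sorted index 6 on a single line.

All 9 rotations (rotation i = S[i:]+S[:i]):
  rot[0] = toffee4Z$
  rot[1] = offee4Z$t
  rot[2] = ffee4Z$to
  rot[3] = fee4Z$tof
  rot[4] = ee4Z$toff
  rot[5] = e4Z$toffe
  rot[6] = 4Z$toffee
  rot[7] = Z$toffee4
  rot[8] = $toffee4Z
Sorted (with $ < everything):
  sorted[0] = $toffee4Z
  sorted[1] = 4Z$toffee
  sorted[2] = Z$toffee4
  sorted[3] = e4Z$toffe
  sorted[4] = ee4Z$toff
  sorted[5] = fee4Z$tof
  sorted[6] = ffee4Z$to
  sorted[7] = offee4Z$t
  sorted[8] = toffee4Z$
sorted[6] = ffee4Z$to

Answer: ffee4Z$to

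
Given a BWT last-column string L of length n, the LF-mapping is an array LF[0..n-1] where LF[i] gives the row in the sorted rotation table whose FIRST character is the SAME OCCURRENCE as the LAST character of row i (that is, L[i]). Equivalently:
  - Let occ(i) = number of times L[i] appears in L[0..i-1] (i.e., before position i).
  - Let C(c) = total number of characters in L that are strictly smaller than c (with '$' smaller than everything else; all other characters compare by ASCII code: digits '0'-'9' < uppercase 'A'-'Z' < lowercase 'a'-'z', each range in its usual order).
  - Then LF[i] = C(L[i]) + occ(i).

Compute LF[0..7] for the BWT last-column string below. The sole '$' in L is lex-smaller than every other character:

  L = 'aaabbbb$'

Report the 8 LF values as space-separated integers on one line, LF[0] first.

Answer: 1 2 3 4 5 6 7 0

Derivation:
Char counts: '$':1, 'a':3, 'b':4
C (first-col start): C('$')=0, C('a')=1, C('b')=4
L[0]='a': occ=0, LF[0]=C('a')+0=1+0=1
L[1]='a': occ=1, LF[1]=C('a')+1=1+1=2
L[2]='a': occ=2, LF[2]=C('a')+2=1+2=3
L[3]='b': occ=0, LF[3]=C('b')+0=4+0=4
L[4]='b': occ=1, LF[4]=C('b')+1=4+1=5
L[5]='b': occ=2, LF[5]=C('b')+2=4+2=6
L[6]='b': occ=3, LF[6]=C('b')+3=4+3=7
L[7]='$': occ=0, LF[7]=C('$')+0=0+0=0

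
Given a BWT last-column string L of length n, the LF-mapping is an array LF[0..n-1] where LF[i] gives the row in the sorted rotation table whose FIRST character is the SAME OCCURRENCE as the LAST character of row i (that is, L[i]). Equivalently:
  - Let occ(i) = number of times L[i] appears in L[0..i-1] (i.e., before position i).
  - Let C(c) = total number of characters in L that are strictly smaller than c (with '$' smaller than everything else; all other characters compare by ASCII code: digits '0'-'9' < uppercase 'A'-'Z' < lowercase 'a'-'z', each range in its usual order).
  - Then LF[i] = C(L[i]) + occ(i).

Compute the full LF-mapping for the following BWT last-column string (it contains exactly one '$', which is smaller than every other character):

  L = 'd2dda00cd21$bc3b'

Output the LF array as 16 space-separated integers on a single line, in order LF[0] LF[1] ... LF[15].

Answer: 12 4 13 14 7 1 2 10 15 5 3 0 8 11 6 9

Derivation:
Char counts: '$':1, '0':2, '1':1, '2':2, '3':1, 'a':1, 'b':2, 'c':2, 'd':4
C (first-col start): C('$')=0, C('0')=1, C('1')=3, C('2')=4, C('3')=6, C('a')=7, C('b')=8, C('c')=10, C('d')=12
L[0]='d': occ=0, LF[0]=C('d')+0=12+0=12
L[1]='2': occ=0, LF[1]=C('2')+0=4+0=4
L[2]='d': occ=1, LF[2]=C('d')+1=12+1=13
L[3]='d': occ=2, LF[3]=C('d')+2=12+2=14
L[4]='a': occ=0, LF[4]=C('a')+0=7+0=7
L[5]='0': occ=0, LF[5]=C('0')+0=1+0=1
L[6]='0': occ=1, LF[6]=C('0')+1=1+1=2
L[7]='c': occ=0, LF[7]=C('c')+0=10+0=10
L[8]='d': occ=3, LF[8]=C('d')+3=12+3=15
L[9]='2': occ=1, LF[9]=C('2')+1=4+1=5
L[10]='1': occ=0, LF[10]=C('1')+0=3+0=3
L[11]='$': occ=0, LF[11]=C('$')+0=0+0=0
L[12]='b': occ=0, LF[12]=C('b')+0=8+0=8
L[13]='c': occ=1, LF[13]=C('c')+1=10+1=11
L[14]='3': occ=0, LF[14]=C('3')+0=6+0=6
L[15]='b': occ=1, LF[15]=C('b')+1=8+1=9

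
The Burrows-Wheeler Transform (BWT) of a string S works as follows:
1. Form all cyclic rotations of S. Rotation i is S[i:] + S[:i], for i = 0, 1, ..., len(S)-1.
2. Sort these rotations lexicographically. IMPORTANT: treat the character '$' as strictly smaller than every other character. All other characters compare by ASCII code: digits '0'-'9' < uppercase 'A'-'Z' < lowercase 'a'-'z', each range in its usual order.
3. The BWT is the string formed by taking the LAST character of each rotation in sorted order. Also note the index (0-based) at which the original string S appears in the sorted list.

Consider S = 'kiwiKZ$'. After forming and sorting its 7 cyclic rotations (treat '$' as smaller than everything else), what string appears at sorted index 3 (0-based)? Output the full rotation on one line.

All 7 rotations (rotation i = S[i:]+S[:i]):
  rot[0] = kiwiKZ$
  rot[1] = iwiKZ$k
  rot[2] = wiKZ$ki
  rot[3] = iKZ$kiw
  rot[4] = KZ$kiwi
  rot[5] = Z$kiwiK
  rot[6] = $kiwiKZ
Sorted (with $ < everything):
  sorted[0] = $kiwiKZ
  sorted[1] = KZ$kiwi
  sorted[2] = Z$kiwiK
  sorted[3] = iKZ$kiw
  sorted[4] = iwiKZ$k
  sorted[5] = kiwiKZ$
  sorted[6] = wiKZ$ki
sorted[3] = iKZ$kiw

Answer: iKZ$kiw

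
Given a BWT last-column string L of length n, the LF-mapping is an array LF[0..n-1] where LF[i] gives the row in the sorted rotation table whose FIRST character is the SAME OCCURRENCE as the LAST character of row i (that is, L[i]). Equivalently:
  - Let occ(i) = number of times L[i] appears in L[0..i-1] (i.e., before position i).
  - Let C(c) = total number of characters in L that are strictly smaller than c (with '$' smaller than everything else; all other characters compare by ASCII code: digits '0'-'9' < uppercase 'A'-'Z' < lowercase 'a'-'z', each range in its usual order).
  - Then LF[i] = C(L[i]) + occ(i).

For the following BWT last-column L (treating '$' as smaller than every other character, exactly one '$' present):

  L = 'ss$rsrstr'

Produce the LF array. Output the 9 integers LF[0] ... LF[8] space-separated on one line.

Answer: 4 5 0 1 6 2 7 8 3

Derivation:
Char counts: '$':1, 'r':3, 's':4, 't':1
C (first-col start): C('$')=0, C('r')=1, C('s')=4, C('t')=8
L[0]='s': occ=0, LF[0]=C('s')+0=4+0=4
L[1]='s': occ=1, LF[1]=C('s')+1=4+1=5
L[2]='$': occ=0, LF[2]=C('$')+0=0+0=0
L[3]='r': occ=0, LF[3]=C('r')+0=1+0=1
L[4]='s': occ=2, LF[4]=C('s')+2=4+2=6
L[5]='r': occ=1, LF[5]=C('r')+1=1+1=2
L[6]='s': occ=3, LF[6]=C('s')+3=4+3=7
L[7]='t': occ=0, LF[7]=C('t')+0=8+0=8
L[8]='r': occ=2, LF[8]=C('r')+2=1+2=3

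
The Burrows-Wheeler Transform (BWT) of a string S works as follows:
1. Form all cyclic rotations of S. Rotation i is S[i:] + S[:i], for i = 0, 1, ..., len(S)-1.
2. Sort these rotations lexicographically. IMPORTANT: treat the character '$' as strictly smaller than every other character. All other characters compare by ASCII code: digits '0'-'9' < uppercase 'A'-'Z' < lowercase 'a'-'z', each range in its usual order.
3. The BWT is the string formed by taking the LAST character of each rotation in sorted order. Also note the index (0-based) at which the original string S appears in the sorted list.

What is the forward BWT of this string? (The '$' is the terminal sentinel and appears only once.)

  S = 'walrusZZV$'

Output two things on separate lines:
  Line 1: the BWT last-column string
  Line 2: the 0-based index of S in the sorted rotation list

Answer: VZZswalur$
9

Derivation:
All 10 rotations (rotation i = S[i:]+S[:i]):
  rot[0] = walrusZZV$
  rot[1] = alrusZZV$w
  rot[2] = lrusZZV$wa
  rot[3] = rusZZV$wal
  rot[4] = usZZV$walr
  rot[5] = sZZV$walru
  rot[6] = ZZV$walrus
  rot[7] = ZV$walrusZ
  rot[8] = V$walrusZZ
  rot[9] = $walrusZZV
Sorted (with $ < everything):
  sorted[0] = $walrusZZV  (last char: 'V')
  sorted[1] = V$walrusZZ  (last char: 'Z')
  sorted[2] = ZV$walrusZ  (last char: 'Z')
  sorted[3] = ZZV$walrus  (last char: 's')
  sorted[4] = alrusZZV$w  (last char: 'w')
  sorted[5] = lrusZZV$wa  (last char: 'a')
  sorted[6] = rusZZV$wal  (last char: 'l')
  sorted[7] = sZZV$walru  (last char: 'u')
  sorted[8] = usZZV$walr  (last char: 'r')
  sorted[9] = walrusZZV$  (last char: '$')
Last column: VZZswalur$
Original string S is at sorted index 9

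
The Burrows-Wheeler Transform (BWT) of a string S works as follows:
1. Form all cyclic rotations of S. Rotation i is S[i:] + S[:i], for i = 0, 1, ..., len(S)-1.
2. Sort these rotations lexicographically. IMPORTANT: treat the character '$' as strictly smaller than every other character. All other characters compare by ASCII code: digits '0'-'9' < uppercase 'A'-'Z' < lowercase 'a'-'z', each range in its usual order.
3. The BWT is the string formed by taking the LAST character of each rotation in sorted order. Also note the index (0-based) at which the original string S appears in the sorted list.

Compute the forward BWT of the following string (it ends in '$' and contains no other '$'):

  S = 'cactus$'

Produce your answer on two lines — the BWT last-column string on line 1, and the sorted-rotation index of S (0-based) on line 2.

All 7 rotations (rotation i = S[i:]+S[:i]):
  rot[0] = cactus$
  rot[1] = actus$c
  rot[2] = ctus$ca
  rot[3] = tus$cac
  rot[4] = us$cact
  rot[5] = s$cactu
  rot[6] = $cactus
Sorted (with $ < everything):
  sorted[0] = $cactus  (last char: 's')
  sorted[1] = actus$c  (last char: 'c')
  sorted[2] = cactus$  (last char: '$')
  sorted[3] = ctus$ca  (last char: 'a')
  sorted[4] = s$cactu  (last char: 'u')
  sorted[5] = tus$cac  (last char: 'c')
  sorted[6] = us$cact  (last char: 't')
Last column: sc$auct
Original string S is at sorted index 2

Answer: sc$auct
2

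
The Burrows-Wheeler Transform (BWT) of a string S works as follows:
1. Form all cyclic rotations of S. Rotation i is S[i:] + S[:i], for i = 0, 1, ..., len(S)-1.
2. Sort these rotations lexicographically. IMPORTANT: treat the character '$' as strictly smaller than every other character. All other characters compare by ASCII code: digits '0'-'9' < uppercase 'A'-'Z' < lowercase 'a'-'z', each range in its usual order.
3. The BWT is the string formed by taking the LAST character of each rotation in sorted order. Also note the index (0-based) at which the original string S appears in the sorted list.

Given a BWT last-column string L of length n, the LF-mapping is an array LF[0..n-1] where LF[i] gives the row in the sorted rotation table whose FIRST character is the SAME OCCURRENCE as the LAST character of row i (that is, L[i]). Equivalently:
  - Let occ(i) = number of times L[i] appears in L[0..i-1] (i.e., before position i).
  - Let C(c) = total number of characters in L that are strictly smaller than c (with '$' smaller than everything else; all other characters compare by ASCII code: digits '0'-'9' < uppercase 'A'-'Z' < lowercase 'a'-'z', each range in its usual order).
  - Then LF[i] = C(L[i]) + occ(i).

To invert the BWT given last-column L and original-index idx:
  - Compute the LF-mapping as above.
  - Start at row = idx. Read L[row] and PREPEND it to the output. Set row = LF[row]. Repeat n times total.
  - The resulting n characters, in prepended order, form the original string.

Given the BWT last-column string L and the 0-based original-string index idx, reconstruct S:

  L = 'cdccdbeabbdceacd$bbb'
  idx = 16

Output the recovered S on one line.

Answer: dcacdabebddbbeccbbc$

Derivation:
LF mapping: 9 14 10 11 15 3 18 1 4 5 16 12 19 2 13 17 0 6 7 8
Walk LF starting at row 16, prepending L[row]:
  step 1: row=16, L[16]='$', prepend. Next row=LF[16]=0
  step 2: row=0, L[0]='c', prepend. Next row=LF[0]=9
  step 3: row=9, L[9]='b', prepend. Next row=LF[9]=5
  step 4: row=5, L[5]='b', prepend. Next row=LF[5]=3
  step 5: row=3, L[3]='c', prepend. Next row=LF[3]=11
  step 6: row=11, L[11]='c', prepend. Next row=LF[11]=12
  step 7: row=12, L[12]='e', prepend. Next row=LF[12]=19
  step 8: row=19, L[19]='b', prepend. Next row=LF[19]=8
  step 9: row=8, L[8]='b', prepend. Next row=LF[8]=4
  step 10: row=4, L[4]='d', prepend. Next row=LF[4]=15
  step 11: row=15, L[15]='d', prepend. Next row=LF[15]=17
  step 12: row=17, L[17]='b', prepend. Next row=LF[17]=6
  step 13: row=6, L[6]='e', prepend. Next row=LF[6]=18
  step 14: row=18, L[18]='b', prepend. Next row=LF[18]=7
  step 15: row=7, L[7]='a', prepend. Next row=LF[7]=1
  step 16: row=1, L[1]='d', prepend. Next row=LF[1]=14
  step 17: row=14, L[14]='c', prepend. Next row=LF[14]=13
  step 18: row=13, L[13]='a', prepend. Next row=LF[13]=2
  step 19: row=2, L[2]='c', prepend. Next row=LF[2]=10
  step 20: row=10, L[10]='d', prepend. Next row=LF[10]=16
Reversed output: dcacdabebddbbeccbbc$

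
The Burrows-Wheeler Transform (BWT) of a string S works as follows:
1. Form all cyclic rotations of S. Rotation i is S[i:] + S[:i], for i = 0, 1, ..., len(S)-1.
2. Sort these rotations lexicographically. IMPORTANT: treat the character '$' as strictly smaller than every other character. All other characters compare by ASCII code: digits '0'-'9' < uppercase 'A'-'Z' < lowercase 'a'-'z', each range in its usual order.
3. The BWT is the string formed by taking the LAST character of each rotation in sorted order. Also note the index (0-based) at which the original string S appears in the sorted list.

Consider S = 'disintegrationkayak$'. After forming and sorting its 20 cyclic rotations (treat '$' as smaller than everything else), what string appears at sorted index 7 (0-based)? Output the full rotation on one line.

Answer: integrationkayak$dis

Derivation:
All 20 rotations (rotation i = S[i:]+S[:i]):
  rot[0] = disintegrationkayak$
  rot[1] = isintegrationkayak$d
  rot[2] = sintegrationkayak$di
  rot[3] = integrationkayak$dis
  rot[4] = ntegrationkayak$disi
  rot[5] = tegrationkayak$disin
  rot[6] = egrationkayak$disint
  rot[7] = grationkayak$disinte
  rot[8] = rationkayak$disinteg
  rot[9] = ationkayak$disintegr
  rot[10] = tionkayak$disintegra
  rot[11] = ionkayak$disintegrat
  rot[12] = onkayak$disintegrati
  rot[13] = nkayak$disintegratio
  rot[14] = kayak$disintegration
  rot[15] = ayak$disintegrationk
  rot[16] = yak$disintegrationka
  rot[17] = ak$disintegrationkay
  rot[18] = k$disintegrationkaya
  rot[19] = $disintegrationkayak
Sorted (with $ < everything):
  sorted[0] = $disintegrationkayak
  sorted[1] = ak$disintegrationkay
  sorted[2] = ationkayak$disintegr
  sorted[3] = ayak$disintegrationk
  sorted[4] = disintegrationkayak$
  sorted[5] = egrationkayak$disint
  sorted[6] = grationkayak$disinte
  sorted[7] = integrationkayak$dis
  sorted[8] = ionkayak$disintegrat
  sorted[9] = isintegrationkayak$d
  sorted[10] = k$disintegrationkaya
  sorted[11] = kayak$disintegration
  sorted[12] = nkayak$disintegratio
  sorted[13] = ntegrationkayak$disi
  sorted[14] = onkayak$disintegrati
  sorted[15] = rationkayak$disinteg
  sorted[16] = sintegrationkayak$di
  sorted[17] = tegrationkayak$disin
  sorted[18] = tionkayak$disintegra
  sorted[19] = yak$disintegrationka
sorted[7] = integrationkayak$dis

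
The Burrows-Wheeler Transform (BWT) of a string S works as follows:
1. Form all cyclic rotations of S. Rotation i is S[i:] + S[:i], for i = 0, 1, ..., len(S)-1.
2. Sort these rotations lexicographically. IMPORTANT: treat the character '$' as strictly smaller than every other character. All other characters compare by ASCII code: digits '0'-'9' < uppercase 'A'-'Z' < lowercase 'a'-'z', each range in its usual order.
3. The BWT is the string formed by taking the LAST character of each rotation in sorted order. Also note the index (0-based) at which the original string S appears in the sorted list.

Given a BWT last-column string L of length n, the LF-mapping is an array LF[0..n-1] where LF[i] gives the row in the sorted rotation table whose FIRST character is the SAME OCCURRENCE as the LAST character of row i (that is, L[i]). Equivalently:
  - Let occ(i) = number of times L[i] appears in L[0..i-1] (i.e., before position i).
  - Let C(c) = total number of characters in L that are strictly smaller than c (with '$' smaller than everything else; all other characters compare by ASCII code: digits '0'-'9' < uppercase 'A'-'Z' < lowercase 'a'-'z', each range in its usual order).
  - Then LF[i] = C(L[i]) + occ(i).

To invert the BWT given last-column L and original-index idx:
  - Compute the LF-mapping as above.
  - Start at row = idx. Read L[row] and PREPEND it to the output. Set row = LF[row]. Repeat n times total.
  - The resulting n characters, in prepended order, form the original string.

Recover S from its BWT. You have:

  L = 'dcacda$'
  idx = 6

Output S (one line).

LF mapping: 5 3 1 4 6 2 0
Walk LF starting at row 6, prepending L[row]:
  step 1: row=6, L[6]='$', prepend. Next row=LF[6]=0
  step 2: row=0, L[0]='d', prepend. Next row=LF[0]=5
  step 3: row=5, L[5]='a', prepend. Next row=LF[5]=2
  step 4: row=2, L[2]='a', prepend. Next row=LF[2]=1
  step 5: row=1, L[1]='c', prepend. Next row=LF[1]=3
  step 6: row=3, L[3]='c', prepend. Next row=LF[3]=4
  step 7: row=4, L[4]='d', prepend. Next row=LF[4]=6
Reversed output: dccaad$

Answer: dccaad$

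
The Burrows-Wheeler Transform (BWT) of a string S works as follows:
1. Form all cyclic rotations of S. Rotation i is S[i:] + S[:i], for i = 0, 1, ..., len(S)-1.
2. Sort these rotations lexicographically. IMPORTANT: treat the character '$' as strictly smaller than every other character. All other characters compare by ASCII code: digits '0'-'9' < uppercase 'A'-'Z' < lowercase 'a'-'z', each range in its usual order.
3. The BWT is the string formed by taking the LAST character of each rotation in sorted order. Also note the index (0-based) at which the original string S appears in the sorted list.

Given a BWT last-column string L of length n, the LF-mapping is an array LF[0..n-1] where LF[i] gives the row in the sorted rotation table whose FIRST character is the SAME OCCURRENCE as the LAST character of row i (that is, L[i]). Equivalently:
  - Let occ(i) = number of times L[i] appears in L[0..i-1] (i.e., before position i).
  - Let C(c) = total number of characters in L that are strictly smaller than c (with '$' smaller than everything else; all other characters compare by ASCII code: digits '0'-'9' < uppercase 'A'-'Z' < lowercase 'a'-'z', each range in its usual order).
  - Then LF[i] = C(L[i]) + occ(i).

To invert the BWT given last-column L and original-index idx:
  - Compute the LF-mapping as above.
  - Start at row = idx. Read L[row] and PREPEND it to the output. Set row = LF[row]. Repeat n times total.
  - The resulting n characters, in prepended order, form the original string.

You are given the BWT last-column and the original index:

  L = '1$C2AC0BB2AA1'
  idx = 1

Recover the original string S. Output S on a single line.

Answer: 0A21C2BABAC1$

Derivation:
LF mapping: 2 0 11 4 6 12 1 9 10 5 7 8 3
Walk LF starting at row 1, prepending L[row]:
  step 1: row=1, L[1]='$', prepend. Next row=LF[1]=0
  step 2: row=0, L[0]='1', prepend. Next row=LF[0]=2
  step 3: row=2, L[2]='C', prepend. Next row=LF[2]=11
  step 4: row=11, L[11]='A', prepend. Next row=LF[11]=8
  step 5: row=8, L[8]='B', prepend. Next row=LF[8]=10
  step 6: row=10, L[10]='A', prepend. Next row=LF[10]=7
  step 7: row=7, L[7]='B', prepend. Next row=LF[7]=9
  step 8: row=9, L[9]='2', prepend. Next row=LF[9]=5
  step 9: row=5, L[5]='C', prepend. Next row=LF[5]=12
  step 10: row=12, L[12]='1', prepend. Next row=LF[12]=3
  step 11: row=3, L[3]='2', prepend. Next row=LF[3]=4
  step 12: row=4, L[4]='A', prepend. Next row=LF[4]=6
  step 13: row=6, L[6]='0', prepend. Next row=LF[6]=1
Reversed output: 0A21C2BABAC1$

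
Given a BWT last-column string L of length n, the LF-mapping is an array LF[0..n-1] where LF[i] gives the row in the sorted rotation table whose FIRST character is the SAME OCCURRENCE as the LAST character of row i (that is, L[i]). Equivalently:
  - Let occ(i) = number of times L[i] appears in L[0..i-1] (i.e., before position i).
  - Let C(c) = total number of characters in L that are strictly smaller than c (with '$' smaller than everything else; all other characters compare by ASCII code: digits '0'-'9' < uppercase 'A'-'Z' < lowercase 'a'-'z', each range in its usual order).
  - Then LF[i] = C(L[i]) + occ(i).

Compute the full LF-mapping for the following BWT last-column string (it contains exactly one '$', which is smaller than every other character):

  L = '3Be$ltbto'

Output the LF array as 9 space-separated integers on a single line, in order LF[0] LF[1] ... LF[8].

Char counts: '$':1, '3':1, 'B':1, 'b':1, 'e':1, 'l':1, 'o':1, 't':2
C (first-col start): C('$')=0, C('3')=1, C('B')=2, C('b')=3, C('e')=4, C('l')=5, C('o')=6, C('t')=7
L[0]='3': occ=0, LF[0]=C('3')+0=1+0=1
L[1]='B': occ=0, LF[1]=C('B')+0=2+0=2
L[2]='e': occ=0, LF[2]=C('e')+0=4+0=4
L[3]='$': occ=0, LF[3]=C('$')+0=0+0=0
L[4]='l': occ=0, LF[4]=C('l')+0=5+0=5
L[5]='t': occ=0, LF[5]=C('t')+0=7+0=7
L[6]='b': occ=0, LF[6]=C('b')+0=3+0=3
L[7]='t': occ=1, LF[7]=C('t')+1=7+1=8
L[8]='o': occ=0, LF[8]=C('o')+0=6+0=6

Answer: 1 2 4 0 5 7 3 8 6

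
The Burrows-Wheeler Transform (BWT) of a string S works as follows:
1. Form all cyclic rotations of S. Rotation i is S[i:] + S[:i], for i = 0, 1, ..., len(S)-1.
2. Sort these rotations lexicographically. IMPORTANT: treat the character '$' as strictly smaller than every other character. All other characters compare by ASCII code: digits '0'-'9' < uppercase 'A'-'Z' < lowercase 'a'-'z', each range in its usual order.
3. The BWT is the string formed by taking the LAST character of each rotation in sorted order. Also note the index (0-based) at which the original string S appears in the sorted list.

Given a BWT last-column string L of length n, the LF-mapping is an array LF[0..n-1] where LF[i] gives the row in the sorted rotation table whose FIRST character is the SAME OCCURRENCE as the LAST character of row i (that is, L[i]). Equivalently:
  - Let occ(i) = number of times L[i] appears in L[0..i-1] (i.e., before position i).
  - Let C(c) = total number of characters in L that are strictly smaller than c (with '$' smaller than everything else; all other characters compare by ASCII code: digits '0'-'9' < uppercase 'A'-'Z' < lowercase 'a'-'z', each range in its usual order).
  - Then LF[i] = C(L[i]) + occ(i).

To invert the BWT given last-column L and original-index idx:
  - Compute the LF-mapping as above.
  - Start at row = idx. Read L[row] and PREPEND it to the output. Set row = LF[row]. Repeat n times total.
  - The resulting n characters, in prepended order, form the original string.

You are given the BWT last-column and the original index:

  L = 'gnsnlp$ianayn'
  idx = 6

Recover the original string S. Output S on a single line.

Answer: nannysapling$

Derivation:
LF mapping: 3 6 11 7 5 10 0 4 1 8 2 12 9
Walk LF starting at row 6, prepending L[row]:
  step 1: row=6, L[6]='$', prepend. Next row=LF[6]=0
  step 2: row=0, L[0]='g', prepend. Next row=LF[0]=3
  step 3: row=3, L[3]='n', prepend. Next row=LF[3]=7
  step 4: row=7, L[7]='i', prepend. Next row=LF[7]=4
  step 5: row=4, L[4]='l', prepend. Next row=LF[4]=5
  step 6: row=5, L[5]='p', prepend. Next row=LF[5]=10
  step 7: row=10, L[10]='a', prepend. Next row=LF[10]=2
  step 8: row=2, L[2]='s', prepend. Next row=LF[2]=11
  step 9: row=11, L[11]='y', prepend. Next row=LF[11]=12
  step 10: row=12, L[12]='n', prepend. Next row=LF[12]=9
  step 11: row=9, L[9]='n', prepend. Next row=LF[9]=8
  step 12: row=8, L[8]='a', prepend. Next row=LF[8]=1
  step 13: row=1, L[1]='n', prepend. Next row=LF[1]=6
Reversed output: nannysapling$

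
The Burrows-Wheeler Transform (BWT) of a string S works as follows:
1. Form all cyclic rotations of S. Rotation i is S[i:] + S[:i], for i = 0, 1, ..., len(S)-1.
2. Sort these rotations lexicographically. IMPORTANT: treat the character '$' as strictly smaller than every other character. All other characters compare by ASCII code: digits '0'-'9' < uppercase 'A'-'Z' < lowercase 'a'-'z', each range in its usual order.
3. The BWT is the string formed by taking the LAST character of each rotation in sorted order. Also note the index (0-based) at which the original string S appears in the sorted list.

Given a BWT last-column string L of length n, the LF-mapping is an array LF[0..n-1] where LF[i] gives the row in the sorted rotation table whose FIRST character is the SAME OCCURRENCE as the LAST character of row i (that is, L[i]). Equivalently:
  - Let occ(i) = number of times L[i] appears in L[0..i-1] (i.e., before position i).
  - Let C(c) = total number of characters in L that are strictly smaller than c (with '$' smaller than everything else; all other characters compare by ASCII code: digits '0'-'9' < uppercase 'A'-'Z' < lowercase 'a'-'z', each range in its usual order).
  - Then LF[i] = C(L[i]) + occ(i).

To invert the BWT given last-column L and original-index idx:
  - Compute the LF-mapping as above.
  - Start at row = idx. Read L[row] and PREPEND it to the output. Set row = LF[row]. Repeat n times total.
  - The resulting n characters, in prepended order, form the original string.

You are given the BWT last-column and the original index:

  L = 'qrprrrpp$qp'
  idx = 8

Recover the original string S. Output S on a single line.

Answer: rprppqrprq$

Derivation:
LF mapping: 5 7 1 8 9 10 2 3 0 6 4
Walk LF starting at row 8, prepending L[row]:
  step 1: row=8, L[8]='$', prepend. Next row=LF[8]=0
  step 2: row=0, L[0]='q', prepend. Next row=LF[0]=5
  step 3: row=5, L[5]='r', prepend. Next row=LF[5]=10
  step 4: row=10, L[10]='p', prepend. Next row=LF[10]=4
  step 5: row=4, L[4]='r', prepend. Next row=LF[4]=9
  step 6: row=9, L[9]='q', prepend. Next row=LF[9]=6
  step 7: row=6, L[6]='p', prepend. Next row=LF[6]=2
  step 8: row=2, L[2]='p', prepend. Next row=LF[2]=1
  step 9: row=1, L[1]='r', prepend. Next row=LF[1]=7
  step 10: row=7, L[7]='p', prepend. Next row=LF[7]=3
  step 11: row=3, L[3]='r', prepend. Next row=LF[3]=8
Reversed output: rprppqrprq$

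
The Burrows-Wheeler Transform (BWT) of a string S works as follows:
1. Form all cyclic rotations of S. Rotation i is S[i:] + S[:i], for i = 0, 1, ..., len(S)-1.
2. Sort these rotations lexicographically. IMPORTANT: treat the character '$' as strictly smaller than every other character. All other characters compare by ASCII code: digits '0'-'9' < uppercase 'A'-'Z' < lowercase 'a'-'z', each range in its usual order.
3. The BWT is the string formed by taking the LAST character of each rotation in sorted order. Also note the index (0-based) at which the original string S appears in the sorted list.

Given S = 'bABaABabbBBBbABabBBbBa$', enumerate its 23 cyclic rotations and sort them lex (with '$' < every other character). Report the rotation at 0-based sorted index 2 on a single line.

Answer: ABabBBbBa$bABaABabbBBBb

Derivation:
All 23 rotations (rotation i = S[i:]+S[:i]):
  rot[0] = bABaABabbBBBbABabBBbBa$
  rot[1] = ABaABabbBBBbABabBBbBa$b
  rot[2] = BaABabbBBBbABabBBbBa$bA
  rot[3] = aABabbBBBbABabBBbBa$bAB
  rot[4] = ABabbBBBbABabBBbBa$bABa
  rot[5] = BabbBBBbABabBBbBa$bABaA
  rot[6] = abbBBBbABabBBbBa$bABaAB
  rot[7] = bbBBBbABabBBbBa$bABaABa
  rot[8] = bBBBbABabBBbBa$bABaABab
  rot[9] = BBBbABabBBbBa$bABaABabb
  rot[10] = BBbABabBBbBa$bABaABabbB
  rot[11] = BbABabBBbBa$bABaABabbBB
  rot[12] = bABabBBbBa$bABaABabbBBB
  rot[13] = ABabBBbBa$bABaABabbBBBb
  rot[14] = BabBBbBa$bABaABabbBBBbA
  rot[15] = abBBbBa$bABaABabbBBBbAB
  rot[16] = bBBbBa$bABaABabbBBBbABa
  rot[17] = BBbBa$bABaABabbBBBbABab
  rot[18] = BbBa$bABaABabbBBBbABabB
  rot[19] = bBa$bABaABabbBBBbABabBB
  rot[20] = Ba$bABaABabbBBBbABabBBb
  rot[21] = a$bABaABabbBBBbABabBBbB
  rot[22] = $bABaABabbBBBbABabBBbBa
Sorted (with $ < everything):
  sorted[0] = $bABaABabbBBBbABabBBbBa
  sorted[1] = ABaABabbBBBbABabBBbBa$b
  sorted[2] = ABabBBbBa$bABaABabbBBBb
  sorted[3] = ABabbBBBbABabBBbBa$bABa
  sorted[4] = BBBbABabBBbBa$bABaABabb
  sorted[5] = BBbABabBBbBa$bABaABabbB
  sorted[6] = BBbBa$bABaABabbBBBbABab
  sorted[7] = Ba$bABaABabbBBBbABabBBb
  sorted[8] = BaABabbBBBbABabBBbBa$bA
  sorted[9] = BabBBbBa$bABaABabbBBBbA
  sorted[10] = BabbBBBbABabBBbBa$bABaA
  sorted[11] = BbABabBBbBa$bABaABabbBB
  sorted[12] = BbBa$bABaABabbBBBbABabB
  sorted[13] = a$bABaABabbBBBbABabBBbB
  sorted[14] = aABabbBBBbABabBBbBa$bAB
  sorted[15] = abBBbBa$bABaABabbBBBbAB
  sorted[16] = abbBBBbABabBBbBa$bABaAB
  sorted[17] = bABaABabbBBBbABabBBbBa$
  sorted[18] = bABabBBbBa$bABaABabbBBB
  sorted[19] = bBBBbABabBBbBa$bABaABab
  sorted[20] = bBBbBa$bABaABabbBBBbABa
  sorted[21] = bBa$bABaABabbBBBbABabBB
  sorted[22] = bbBBBbABabBBbBa$bABaABa
sorted[2] = ABabBBbBa$bABaABabbBBBb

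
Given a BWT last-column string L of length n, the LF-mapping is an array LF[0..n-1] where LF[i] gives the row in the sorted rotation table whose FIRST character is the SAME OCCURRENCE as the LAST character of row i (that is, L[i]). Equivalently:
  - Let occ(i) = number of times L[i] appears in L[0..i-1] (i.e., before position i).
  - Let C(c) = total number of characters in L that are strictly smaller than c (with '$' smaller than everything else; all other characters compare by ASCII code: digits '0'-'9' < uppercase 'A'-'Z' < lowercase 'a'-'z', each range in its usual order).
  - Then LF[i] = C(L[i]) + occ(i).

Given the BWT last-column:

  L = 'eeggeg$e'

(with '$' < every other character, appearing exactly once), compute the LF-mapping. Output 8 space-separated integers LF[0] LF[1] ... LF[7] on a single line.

Answer: 1 2 5 6 3 7 0 4

Derivation:
Char counts: '$':1, 'e':4, 'g':3
C (first-col start): C('$')=0, C('e')=1, C('g')=5
L[0]='e': occ=0, LF[0]=C('e')+0=1+0=1
L[1]='e': occ=1, LF[1]=C('e')+1=1+1=2
L[2]='g': occ=0, LF[2]=C('g')+0=5+0=5
L[3]='g': occ=1, LF[3]=C('g')+1=5+1=6
L[4]='e': occ=2, LF[4]=C('e')+2=1+2=3
L[5]='g': occ=2, LF[5]=C('g')+2=5+2=7
L[6]='$': occ=0, LF[6]=C('$')+0=0+0=0
L[7]='e': occ=3, LF[7]=C('e')+3=1+3=4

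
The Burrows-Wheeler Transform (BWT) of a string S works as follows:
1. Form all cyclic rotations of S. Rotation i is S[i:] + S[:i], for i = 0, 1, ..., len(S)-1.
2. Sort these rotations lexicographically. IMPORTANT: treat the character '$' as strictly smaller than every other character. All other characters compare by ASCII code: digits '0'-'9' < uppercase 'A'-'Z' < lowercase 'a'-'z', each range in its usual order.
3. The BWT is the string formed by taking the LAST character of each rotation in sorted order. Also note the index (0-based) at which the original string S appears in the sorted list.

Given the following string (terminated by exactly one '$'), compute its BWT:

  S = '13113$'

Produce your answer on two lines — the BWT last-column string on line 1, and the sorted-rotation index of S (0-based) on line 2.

Answer: 331$11
3

Derivation:
All 6 rotations (rotation i = S[i:]+S[:i]):
  rot[0] = 13113$
  rot[1] = 3113$1
  rot[2] = 113$13
  rot[3] = 13$131
  rot[4] = 3$1311
  rot[5] = $13113
Sorted (with $ < everything):
  sorted[0] = $13113  (last char: '3')
  sorted[1] = 113$13  (last char: '3')
  sorted[2] = 13$131  (last char: '1')
  sorted[3] = 13113$  (last char: '$')
  sorted[4] = 3$1311  (last char: '1')
  sorted[5] = 3113$1  (last char: '1')
Last column: 331$11
Original string S is at sorted index 3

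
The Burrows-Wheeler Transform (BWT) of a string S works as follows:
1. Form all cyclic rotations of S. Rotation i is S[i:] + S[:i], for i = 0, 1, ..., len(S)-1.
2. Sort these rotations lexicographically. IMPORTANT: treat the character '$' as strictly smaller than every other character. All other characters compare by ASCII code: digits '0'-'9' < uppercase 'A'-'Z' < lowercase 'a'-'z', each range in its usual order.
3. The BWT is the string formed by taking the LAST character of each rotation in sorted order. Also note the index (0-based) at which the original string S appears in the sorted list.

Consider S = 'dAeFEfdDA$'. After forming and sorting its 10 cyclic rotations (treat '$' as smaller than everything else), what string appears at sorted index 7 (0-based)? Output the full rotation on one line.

All 10 rotations (rotation i = S[i:]+S[:i]):
  rot[0] = dAeFEfdDA$
  rot[1] = AeFEfdDA$d
  rot[2] = eFEfdDA$dA
  rot[3] = FEfdDA$dAe
  rot[4] = EfdDA$dAeF
  rot[5] = fdDA$dAeFE
  rot[6] = dDA$dAeFEf
  rot[7] = DA$dAeFEfd
  rot[8] = A$dAeFEfdD
  rot[9] = $dAeFEfdDA
Sorted (with $ < everything):
  sorted[0] = $dAeFEfdDA
  sorted[1] = A$dAeFEfdD
  sorted[2] = AeFEfdDA$d
  sorted[3] = DA$dAeFEfd
  sorted[4] = EfdDA$dAeF
  sorted[5] = FEfdDA$dAe
  sorted[6] = dAeFEfdDA$
  sorted[7] = dDA$dAeFEf
  sorted[8] = eFEfdDA$dA
  sorted[9] = fdDA$dAeFE
sorted[7] = dDA$dAeFEf

Answer: dDA$dAeFEf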